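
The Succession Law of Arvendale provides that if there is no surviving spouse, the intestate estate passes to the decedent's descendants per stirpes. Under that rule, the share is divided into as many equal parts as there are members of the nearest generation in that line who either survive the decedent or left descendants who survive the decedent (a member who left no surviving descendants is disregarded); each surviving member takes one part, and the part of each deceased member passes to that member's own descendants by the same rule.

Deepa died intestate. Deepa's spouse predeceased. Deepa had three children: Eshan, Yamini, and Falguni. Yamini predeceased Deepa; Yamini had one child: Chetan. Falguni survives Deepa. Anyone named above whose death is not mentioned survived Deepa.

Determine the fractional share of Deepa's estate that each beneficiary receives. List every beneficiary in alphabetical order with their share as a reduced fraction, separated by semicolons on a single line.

Chetan 1/3; Eshan 1/3; Falguni 1/3

There is no surviving spouse, so the entire estate passes to Deepa's descendants per stirpes.
The estate is divided into 3 equal shares of 1/3 among Eshan, Yamini, Falguni.
Eshan is living and takes 1/3.
Yamini predeceased; the 1/3 allotted to Yamini's branch passes to Yamini's issue by representation.
Chetan is the sole taker at this level and receives the full 1/3.
Falguni is living and takes 1/3.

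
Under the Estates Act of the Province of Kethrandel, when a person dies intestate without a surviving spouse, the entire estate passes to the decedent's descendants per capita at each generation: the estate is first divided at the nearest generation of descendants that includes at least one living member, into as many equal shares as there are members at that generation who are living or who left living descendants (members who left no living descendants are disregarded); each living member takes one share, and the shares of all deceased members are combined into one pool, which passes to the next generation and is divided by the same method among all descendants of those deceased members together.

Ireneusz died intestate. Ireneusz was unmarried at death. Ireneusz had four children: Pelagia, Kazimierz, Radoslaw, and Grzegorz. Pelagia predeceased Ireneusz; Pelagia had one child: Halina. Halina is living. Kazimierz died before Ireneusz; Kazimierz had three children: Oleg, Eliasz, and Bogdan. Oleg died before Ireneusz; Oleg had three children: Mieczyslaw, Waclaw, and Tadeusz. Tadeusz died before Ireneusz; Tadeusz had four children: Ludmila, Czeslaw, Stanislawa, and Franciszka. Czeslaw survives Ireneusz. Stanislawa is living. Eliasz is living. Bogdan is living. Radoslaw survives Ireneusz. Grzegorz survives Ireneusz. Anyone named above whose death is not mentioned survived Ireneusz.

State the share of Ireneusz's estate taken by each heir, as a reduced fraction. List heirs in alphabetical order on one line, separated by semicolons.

There is no surviving spouse, so the entire estate passes to Ireneusz's descendants per capita at each generation.
At generation 1 (Pelagia, Kazimierz, Radoslaw, Grzegorz) there are 4 shares of (1)/4 = 1/4 each.
Living: Radoslaw and Grzegorz — each takes 1/4.
Deceased: Pelagia and Kazimierz. Their combined 1/2 is pooled and carried to generation 2.
At generation 2 (Halina, Oleg, Eliasz, Bogdan) there are 4 shares of (1/2)/4 = 1/8 each.
Living: Halina, Eliasz, and Bogdan — each takes 1/8.
Deceased: Oleg. That 1/8 share is carried to generation 3.
At generation 3 (Mieczyslaw, Waclaw, Tadeusz) there are 3 shares of (1/8)/3 = 1/24 each.
Living: Mieczyslaw and Waclaw — each takes 1/24.
Deceased: Tadeusz. That 1/24 share is carried to generation 4.
At generation 4 (Ludmila, Czeslaw, Stanislawa, Franciszka) there are 4 shares of (1/24)/4 = 1/96 each.
Living: Ludmila, Czeslaw, Stanislawa, and Franciszka — each takes 1/96.

Bogdan 1/8; Czeslaw 1/96; Eliasz 1/8; Franciszka 1/96; Grzegorz 1/4; Halina 1/8; Ludmila 1/96; Mieczyslaw 1/24; Radoslaw 1/4; Stanislawa 1/96; Waclaw 1/24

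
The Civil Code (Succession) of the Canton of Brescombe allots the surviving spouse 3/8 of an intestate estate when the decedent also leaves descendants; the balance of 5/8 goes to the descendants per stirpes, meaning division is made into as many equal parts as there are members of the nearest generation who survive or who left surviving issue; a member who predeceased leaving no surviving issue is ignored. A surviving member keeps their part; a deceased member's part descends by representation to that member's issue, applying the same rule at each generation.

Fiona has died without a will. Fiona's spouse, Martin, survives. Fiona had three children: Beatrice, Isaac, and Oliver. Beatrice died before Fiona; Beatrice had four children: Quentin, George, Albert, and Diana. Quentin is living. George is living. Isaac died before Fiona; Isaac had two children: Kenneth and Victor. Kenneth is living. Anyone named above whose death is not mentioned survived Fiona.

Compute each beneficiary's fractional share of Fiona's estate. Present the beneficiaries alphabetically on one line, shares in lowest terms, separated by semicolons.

Martin, as surviving spouse, takes 3/8.
The remaining 5/8 passes to Fiona's descendants per stirpes.
The 5/8 is divided into 3 equal shares of 5/24 among Beatrice, Isaac, Oliver.
Beatrice predeceased; the 5/24 allotted to Beatrice's branch passes to Beatrice's issue by representation.
The 5/24 is divided into 4 equal shares of 5/96 among Quentin, George, Albert, Diana.
Quentin is living and takes 5/96.
George is living and takes 5/96.
Albert is living and takes 5/96.
Diana is living and takes 5/96.
Isaac predeceased; the 5/24 allotted to Isaac's branch passes to Isaac's issue by representation.
The 5/24 is divided into 2 equal shares of 5/48 among Kenneth, Victor.
Kenneth is living and takes 5/48.
Victor is living and takes 5/48.
Oliver is living and takes 5/24.

Albert 5/96; Diana 5/96; George 5/96; Kenneth 5/48; Martin 3/8; Oliver 5/24; Quentin 5/96; Victor 5/48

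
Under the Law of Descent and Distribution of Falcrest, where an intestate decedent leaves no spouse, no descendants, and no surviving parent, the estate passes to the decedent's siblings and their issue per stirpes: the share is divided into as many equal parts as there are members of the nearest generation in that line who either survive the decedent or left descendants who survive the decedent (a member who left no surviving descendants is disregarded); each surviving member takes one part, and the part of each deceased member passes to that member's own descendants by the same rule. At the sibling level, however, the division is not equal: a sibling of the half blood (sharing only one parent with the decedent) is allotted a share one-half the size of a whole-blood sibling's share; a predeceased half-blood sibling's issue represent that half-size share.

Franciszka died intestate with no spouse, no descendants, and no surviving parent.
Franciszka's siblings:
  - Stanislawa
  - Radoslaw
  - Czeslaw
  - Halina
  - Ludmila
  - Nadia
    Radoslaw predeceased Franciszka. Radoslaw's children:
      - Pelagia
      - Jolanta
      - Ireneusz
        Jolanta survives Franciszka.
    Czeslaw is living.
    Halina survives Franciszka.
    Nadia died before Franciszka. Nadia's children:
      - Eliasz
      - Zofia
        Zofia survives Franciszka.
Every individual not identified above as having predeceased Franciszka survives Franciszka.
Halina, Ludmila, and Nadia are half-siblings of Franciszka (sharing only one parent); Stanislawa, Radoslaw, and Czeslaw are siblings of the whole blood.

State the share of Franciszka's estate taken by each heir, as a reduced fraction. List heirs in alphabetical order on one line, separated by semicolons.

Czeslaw 2/9; Eliasz 1/18; Halina 1/9; Ireneusz 2/27; Jolanta 2/27; Ludmila 1/9; Pelagia 2/27; Stanislawa 2/9; Zofia 1/18

No spouse, descendants, or parent survives, so the estate passes to Franciszka's siblings per stirpes.
Half-blood siblings count for one-half the weight of whole-blood siblings at the initial division.
Dividing 1 in proportion to weights (total weight 9/2): Stanislawa (weight 1) → 2/9; Radoslaw (weight 1) → 2/9; Czeslaw (weight 1) → 2/9; Halina (weight 1/2) → 1/9; Ludmila (weight 1/2) → 1/9; Nadia (weight 1/2) → 1/9.
Stanislawa is living and takes 2/9.
Radoslaw predeceased; the 2/9 allotted to Radoslaw's branch passes to Radoslaw's issue by representation.
The 2/9 is divided into 3 equal shares of 2/27 among Pelagia, Jolanta, Ireneusz.
Pelagia is living and takes 2/27.
Jolanta is living and takes 2/27.
Ireneusz is living and takes 2/27.
Czeslaw is living and takes 2/9.
Halina is living and takes 1/9.
Ludmila is living and takes 1/9.
Nadia predeceased; the 1/9 allotted to Nadia's branch passes to Nadia's issue by representation.
The 1/9 is divided into 2 equal shares of 1/18 among Eliasz, Zofia.
Eliasz is living and takes 1/18.
Zofia is living and takes 1/18.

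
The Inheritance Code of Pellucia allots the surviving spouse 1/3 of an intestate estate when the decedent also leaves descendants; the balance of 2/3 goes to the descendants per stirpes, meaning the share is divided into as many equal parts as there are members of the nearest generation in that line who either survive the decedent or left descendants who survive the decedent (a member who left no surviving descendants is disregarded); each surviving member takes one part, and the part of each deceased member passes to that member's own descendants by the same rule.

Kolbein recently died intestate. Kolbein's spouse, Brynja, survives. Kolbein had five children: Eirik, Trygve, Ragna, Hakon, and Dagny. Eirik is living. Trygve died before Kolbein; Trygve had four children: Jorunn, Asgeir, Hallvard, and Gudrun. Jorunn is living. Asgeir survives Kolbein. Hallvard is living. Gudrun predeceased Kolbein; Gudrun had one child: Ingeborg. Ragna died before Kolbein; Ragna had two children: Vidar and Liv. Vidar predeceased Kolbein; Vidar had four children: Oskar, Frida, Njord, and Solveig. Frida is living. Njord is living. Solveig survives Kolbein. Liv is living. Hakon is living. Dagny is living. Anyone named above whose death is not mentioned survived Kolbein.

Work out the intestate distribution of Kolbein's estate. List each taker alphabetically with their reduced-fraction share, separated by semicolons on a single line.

Brynja, as surviving spouse, takes 1/3.
The remaining 2/3 passes to Kolbein's descendants per stirpes.
The 2/3 is divided into 5 equal shares of 2/15 among Eirik, Trygve, Ragna, Hakon, Dagny.
Eirik is living and takes 2/15.
Trygve predeceased; the 2/15 allotted to Trygve's branch passes to Trygve's issue by representation.
The 2/15 is divided into 4 equal shares of 1/30 among Jorunn, Asgeir, Hallvard, Gudrun.
Jorunn is living and takes 1/30.
Asgeir is living and takes 1/30.
Hallvard is living and takes 1/30.
Gudrun predeceased; the 1/30 allotted to Gudrun's branch passes to Gudrun's issue by representation.
Ingeborg is the sole taker at this level and receives the full 1/30.
Ragna predeceased; the 2/15 allotted to Ragna's branch passes to Ragna's issue by representation.
The 2/15 is divided into 2 equal shares of 1/15 among Vidar, Liv.
Vidar predeceased; the 1/15 allotted to Vidar's branch passes to Vidar's issue by representation.
The 1/15 is divided into 4 equal shares of 1/60 among Oskar, Frida, Njord, Solveig.
Oskar is living and takes 1/60.
Frida is living and takes 1/60.
Njord is living and takes 1/60.
Solveig is living and takes 1/60.
Liv is living and takes 1/15.
Hakon is living and takes 2/15.
Dagny is living and takes 2/15.

Asgeir 1/30; Brynja 1/3; Dagny 2/15; Eirik 2/15; Frida 1/60; Hakon 2/15; Hallvard 1/30; Ingeborg 1/30; Jorunn 1/30; Liv 1/15; Njord 1/60; Oskar 1/60; Solveig 1/60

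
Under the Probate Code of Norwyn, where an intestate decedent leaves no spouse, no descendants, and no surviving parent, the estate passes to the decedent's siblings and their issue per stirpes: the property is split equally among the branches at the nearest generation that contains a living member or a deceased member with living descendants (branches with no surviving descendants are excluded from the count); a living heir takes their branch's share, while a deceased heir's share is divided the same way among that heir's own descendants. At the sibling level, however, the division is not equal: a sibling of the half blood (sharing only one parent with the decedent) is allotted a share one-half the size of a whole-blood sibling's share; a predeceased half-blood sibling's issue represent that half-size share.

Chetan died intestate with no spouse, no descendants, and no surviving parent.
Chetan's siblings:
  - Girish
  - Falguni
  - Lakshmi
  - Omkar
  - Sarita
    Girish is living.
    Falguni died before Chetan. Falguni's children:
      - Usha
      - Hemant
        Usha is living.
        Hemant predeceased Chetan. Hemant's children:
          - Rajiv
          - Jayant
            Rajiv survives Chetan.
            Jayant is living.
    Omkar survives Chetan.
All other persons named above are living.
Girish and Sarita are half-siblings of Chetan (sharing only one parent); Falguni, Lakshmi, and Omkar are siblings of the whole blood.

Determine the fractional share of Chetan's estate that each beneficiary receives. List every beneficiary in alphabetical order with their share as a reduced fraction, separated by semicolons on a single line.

Girish 1/8; Jayant 1/16; Lakshmi 1/4; Omkar 1/4; Rajiv 1/16; Sarita 1/8; Usha 1/8

No spouse, descendants, or parent survives, so the estate passes to Chetan's siblings per stirpes.
Half-blood siblings count for one-half the weight of whole-blood siblings at the initial division.
Dividing 1 in proportion to weights (total weight 4): Girish (weight 1/2) → 1/8; Falguni (weight 1) → 1/4; Lakshmi (weight 1) → 1/4; Omkar (weight 1) → 1/4; Sarita (weight 1/2) → 1/8.
Girish is living and takes 1/8.
Falguni predeceased; the 1/4 allotted to Falguni's branch passes to Falguni's issue by representation.
The 1/4 is divided into 2 equal shares of 1/8 among Usha, Hemant.
Usha is living and takes 1/8.
Hemant predeceased; the 1/8 allotted to Hemant's branch passes to Hemant's issue by representation.
The 1/8 is divided into 2 equal shares of 1/16 among Rajiv, Jayant.
Rajiv is living and takes 1/16.
Jayant is living and takes 1/16.
Lakshmi is living and takes 1/4.
Omkar is living and takes 1/4.
Sarita is living and takes 1/8.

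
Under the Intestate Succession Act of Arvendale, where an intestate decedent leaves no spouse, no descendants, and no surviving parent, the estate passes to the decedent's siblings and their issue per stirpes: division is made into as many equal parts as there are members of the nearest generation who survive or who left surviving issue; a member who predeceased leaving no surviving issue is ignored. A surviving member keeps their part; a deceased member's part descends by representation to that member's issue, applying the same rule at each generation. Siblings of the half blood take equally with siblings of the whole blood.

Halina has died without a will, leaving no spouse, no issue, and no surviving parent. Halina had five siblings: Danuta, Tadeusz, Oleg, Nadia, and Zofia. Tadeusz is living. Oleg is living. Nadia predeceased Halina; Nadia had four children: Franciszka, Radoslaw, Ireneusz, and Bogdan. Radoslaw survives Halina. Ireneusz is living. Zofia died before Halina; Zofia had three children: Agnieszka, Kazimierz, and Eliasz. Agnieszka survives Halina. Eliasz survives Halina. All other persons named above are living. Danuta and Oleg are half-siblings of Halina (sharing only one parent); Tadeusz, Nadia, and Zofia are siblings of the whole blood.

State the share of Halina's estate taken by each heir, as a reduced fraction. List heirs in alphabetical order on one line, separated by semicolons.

No spouse, descendants, or parent survives, so the estate passes to Halina's siblings per stirpes.
Half-blood and whole-blood siblings take equally under the stated rule.
The estate is divided into 5 equal shares of 1/5 among Danuta, Tadeusz, Oleg, Nadia, Zofia.
Danuta is living and takes 1/5.
Tadeusz is living and takes 1/5.
Oleg is living and takes 1/5.
Nadia predeceased; the 1/5 allotted to Nadia's branch passes to Nadia's issue by representation.
The 1/5 is divided into 4 equal shares of 1/20 among Franciszka, Radoslaw, Ireneusz, Bogdan.
Franciszka is living and takes 1/20.
Radoslaw is living and takes 1/20.
Ireneusz is living and takes 1/20.
Bogdan is living and takes 1/20.
Zofia predeceased; the 1/5 allotted to Zofia's branch passes to Zofia's issue by representation.
The 1/5 is divided into 3 equal shares of 1/15 among Agnieszka, Kazimierz, Eliasz.
Agnieszka is living and takes 1/15.
Kazimierz is living and takes 1/15.
Eliasz is living and takes 1/15.

Agnieszka 1/15; Bogdan 1/20; Danuta 1/5; Eliasz 1/15; Franciszka 1/20; Ireneusz 1/20; Kazimierz 1/15; Oleg 1/5; Radoslaw 1/20; Tadeusz 1/5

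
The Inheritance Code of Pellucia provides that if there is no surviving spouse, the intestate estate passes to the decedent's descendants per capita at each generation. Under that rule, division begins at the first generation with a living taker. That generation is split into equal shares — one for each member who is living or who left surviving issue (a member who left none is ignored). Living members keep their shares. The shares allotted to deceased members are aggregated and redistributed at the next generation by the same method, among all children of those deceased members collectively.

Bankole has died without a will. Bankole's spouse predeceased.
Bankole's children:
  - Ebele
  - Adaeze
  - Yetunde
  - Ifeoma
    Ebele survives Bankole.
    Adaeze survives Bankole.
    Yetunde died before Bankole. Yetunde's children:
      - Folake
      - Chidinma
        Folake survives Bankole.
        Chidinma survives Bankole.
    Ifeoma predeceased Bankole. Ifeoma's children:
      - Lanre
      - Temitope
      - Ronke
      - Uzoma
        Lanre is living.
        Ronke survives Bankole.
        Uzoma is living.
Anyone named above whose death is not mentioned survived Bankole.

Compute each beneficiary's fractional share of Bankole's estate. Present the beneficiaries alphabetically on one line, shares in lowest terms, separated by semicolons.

Adaeze 1/4; Chidinma 1/12; Ebele 1/4; Folake 1/12; Lanre 1/12; Ronke 1/12; Temitope 1/12; Uzoma 1/12

There is no surviving spouse, so the entire estate passes to Bankole's descendants per capita at each generation.
At generation 1 (Ebele, Adaeze, Yetunde, Ifeoma) there are 4 shares of (1)/4 = 1/4 each.
Living: Ebele and Adaeze — each takes 1/4.
Deceased: Yetunde and Ifeoma. Their combined 1/2 is pooled and carried to generation 2.
At generation 2 (Folake, Chidinma, Lanre, Temitope, Ronke, Uzoma) there are 6 shares of (1/2)/6 = 1/12 each.
Living: Folake, Chidinma, Lanre, Temitope, Ronke, and Uzoma — each takes 1/12.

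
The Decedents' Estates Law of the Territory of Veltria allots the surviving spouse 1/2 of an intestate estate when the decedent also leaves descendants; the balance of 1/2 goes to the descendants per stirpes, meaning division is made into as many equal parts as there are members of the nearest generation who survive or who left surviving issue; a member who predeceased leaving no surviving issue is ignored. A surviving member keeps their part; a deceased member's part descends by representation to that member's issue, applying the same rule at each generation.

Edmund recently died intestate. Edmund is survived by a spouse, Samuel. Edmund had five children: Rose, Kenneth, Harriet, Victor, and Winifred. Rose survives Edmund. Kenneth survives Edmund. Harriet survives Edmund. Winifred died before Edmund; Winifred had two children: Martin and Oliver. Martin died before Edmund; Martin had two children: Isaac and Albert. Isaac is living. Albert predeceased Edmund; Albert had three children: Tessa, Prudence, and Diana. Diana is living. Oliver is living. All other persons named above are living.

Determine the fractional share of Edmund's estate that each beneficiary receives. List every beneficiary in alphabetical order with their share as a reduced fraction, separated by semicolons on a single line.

Samuel, as surviving spouse, takes 1/2.
The remaining 1/2 passes to Edmund's descendants per stirpes.
The 1/2 is divided into 5 equal shares of 1/10 among Rose, Kenneth, Harriet, Victor, Winifred.
Rose is living and takes 1/10.
Kenneth is living and takes 1/10.
Harriet is living and takes 1/10.
Victor is living and takes 1/10.
Winifred predeceased; the 1/10 allotted to Winifred's branch passes to Winifred's issue by representation.
The 1/10 is divided into 2 equal shares of 1/20 among Martin, Oliver.
Martin predeceased; the 1/20 allotted to Martin's branch passes to Martin's issue by representation.
The 1/20 is divided into 2 equal shares of 1/40 among Isaac, Albert.
Isaac is living and takes 1/40.
Albert predeceased; the 1/40 allotted to Albert's branch passes to Albert's issue by representation.
The 1/40 is divided into 3 equal shares of 1/120 among Tessa, Prudence, Diana.
Tessa is living and takes 1/120.
Prudence is living and takes 1/120.
Diana is living and takes 1/120.
Oliver is living and takes 1/20.

Diana 1/120; Harriet 1/10; Isaac 1/40; Kenneth 1/10; Oliver 1/20; Prudence 1/120; Rose 1/10; Samuel 1/2; Tessa 1/120; Victor 1/10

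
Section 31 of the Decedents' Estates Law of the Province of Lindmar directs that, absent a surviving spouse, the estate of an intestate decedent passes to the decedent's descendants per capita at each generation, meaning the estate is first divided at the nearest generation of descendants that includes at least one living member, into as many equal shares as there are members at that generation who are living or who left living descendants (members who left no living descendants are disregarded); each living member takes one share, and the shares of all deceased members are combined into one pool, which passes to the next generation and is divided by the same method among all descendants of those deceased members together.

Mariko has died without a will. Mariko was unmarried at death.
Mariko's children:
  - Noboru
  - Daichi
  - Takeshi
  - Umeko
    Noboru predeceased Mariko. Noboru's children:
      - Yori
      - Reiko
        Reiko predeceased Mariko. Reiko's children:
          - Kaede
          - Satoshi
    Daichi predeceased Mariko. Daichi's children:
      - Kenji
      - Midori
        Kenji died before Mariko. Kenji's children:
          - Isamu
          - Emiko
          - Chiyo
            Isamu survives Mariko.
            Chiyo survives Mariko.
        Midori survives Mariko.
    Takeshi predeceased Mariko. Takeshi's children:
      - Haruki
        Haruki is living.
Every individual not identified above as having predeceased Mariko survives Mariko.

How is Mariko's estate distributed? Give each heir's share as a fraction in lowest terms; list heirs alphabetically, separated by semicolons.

Chiyo 3/50; Emiko 3/50; Haruki 3/20; Isamu 3/50; Kaede 3/50; Midori 3/20; Satoshi 3/50; Umeko 1/4; Yori 3/20

There is no surviving spouse, so the entire estate passes to Mariko's descendants per capita at each generation.
At generation 1 (Noboru, Daichi, Takeshi, Umeko) there are 4 shares of (1)/4 = 1/4 each.
Living: Umeko — each takes 1/4.
Deceased: Noboru, Daichi, and Takeshi. Their combined 3/4 is pooled and carried to generation 2.
At generation 2 (Yori, Reiko, Kenji, Midori, Haruki) there are 5 shares of (3/4)/5 = 3/20 each.
Living: Yori, Midori, and Haruki — each takes 3/20.
Deceased: Reiko and Kenji. Their combined 3/10 is pooled and carried to generation 3.
At generation 3 (Kaede, Satoshi, Isamu, Emiko, Chiyo) there are 5 shares of (3/10)/5 = 3/50 each.
Living: Kaede, Satoshi, Isamu, Emiko, and Chiyo — each takes 3/50.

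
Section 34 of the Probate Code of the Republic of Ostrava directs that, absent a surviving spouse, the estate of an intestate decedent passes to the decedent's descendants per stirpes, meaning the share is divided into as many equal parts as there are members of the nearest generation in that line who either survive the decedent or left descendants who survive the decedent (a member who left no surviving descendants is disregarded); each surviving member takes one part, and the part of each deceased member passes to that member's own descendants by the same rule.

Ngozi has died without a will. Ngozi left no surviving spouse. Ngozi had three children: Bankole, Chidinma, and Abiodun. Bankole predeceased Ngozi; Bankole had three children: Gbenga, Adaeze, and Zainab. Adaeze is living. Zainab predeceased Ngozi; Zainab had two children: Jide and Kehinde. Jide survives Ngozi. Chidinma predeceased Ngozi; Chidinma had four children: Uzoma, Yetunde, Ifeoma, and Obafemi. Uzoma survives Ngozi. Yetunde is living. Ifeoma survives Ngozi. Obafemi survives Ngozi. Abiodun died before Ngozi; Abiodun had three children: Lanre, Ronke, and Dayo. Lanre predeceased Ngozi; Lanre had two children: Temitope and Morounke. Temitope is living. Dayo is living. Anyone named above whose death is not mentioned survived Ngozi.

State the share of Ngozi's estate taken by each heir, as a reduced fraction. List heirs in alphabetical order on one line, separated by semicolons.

Adaeze 1/9; Dayo 1/9; Gbenga 1/9; Ifeoma 1/12; Jide 1/18; Kehinde 1/18; Morounke 1/18; Obafemi 1/12; Ronke 1/9; Temitope 1/18; Uzoma 1/12; Yetunde 1/12

There is no surviving spouse, so the entire estate passes to Ngozi's descendants per stirpes.
The estate is divided into 3 equal shares of 1/3 among Bankole, Chidinma, Abiodun.
Bankole predeceased; the 1/3 allotted to Bankole's branch passes to Bankole's issue by representation.
The 1/3 is divided into 3 equal shares of 1/9 among Gbenga, Adaeze, Zainab.
Gbenga is living and takes 1/9.
Adaeze is living and takes 1/9.
Zainab predeceased; the 1/9 allotted to Zainab's branch passes to Zainab's issue by representation.
The 1/9 is divided into 2 equal shares of 1/18 among Jide, Kehinde.
Jide is living and takes 1/18.
Kehinde is living and takes 1/18.
Chidinma predeceased; the 1/3 allotted to Chidinma's branch passes to Chidinma's issue by representation.
The 1/3 is divided into 4 equal shares of 1/12 among Uzoma, Yetunde, Ifeoma, Obafemi.
Uzoma is living and takes 1/12.
Yetunde is living and takes 1/12.
Ifeoma is living and takes 1/12.
Obafemi is living and takes 1/12.
Abiodun predeceased; the 1/3 allotted to Abiodun's branch passes to Abiodun's issue by representation.
The 1/3 is divided into 3 equal shares of 1/9 among Lanre, Ronke, Dayo.
Lanre predeceased; the 1/9 allotted to Lanre's branch passes to Lanre's issue by representation.
The 1/9 is divided into 2 equal shares of 1/18 among Temitope, Morounke.
Temitope is living and takes 1/18.
Morounke is living and takes 1/18.
Ronke is living and takes 1/9.
Dayo is living and takes 1/9.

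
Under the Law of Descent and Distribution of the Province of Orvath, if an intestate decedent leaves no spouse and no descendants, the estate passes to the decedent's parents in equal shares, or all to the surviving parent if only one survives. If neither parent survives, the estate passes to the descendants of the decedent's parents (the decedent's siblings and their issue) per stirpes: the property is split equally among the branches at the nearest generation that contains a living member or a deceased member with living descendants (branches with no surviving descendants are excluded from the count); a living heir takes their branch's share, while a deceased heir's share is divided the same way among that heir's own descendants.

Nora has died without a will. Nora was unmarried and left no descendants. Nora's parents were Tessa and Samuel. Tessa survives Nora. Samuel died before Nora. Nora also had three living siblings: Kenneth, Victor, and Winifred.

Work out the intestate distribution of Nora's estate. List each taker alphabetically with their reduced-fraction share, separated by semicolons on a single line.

Tessa 1

Only one parent, Tessa, survives, so Tessa takes the entire estate. The siblings take nothing because a surviving parent has priority.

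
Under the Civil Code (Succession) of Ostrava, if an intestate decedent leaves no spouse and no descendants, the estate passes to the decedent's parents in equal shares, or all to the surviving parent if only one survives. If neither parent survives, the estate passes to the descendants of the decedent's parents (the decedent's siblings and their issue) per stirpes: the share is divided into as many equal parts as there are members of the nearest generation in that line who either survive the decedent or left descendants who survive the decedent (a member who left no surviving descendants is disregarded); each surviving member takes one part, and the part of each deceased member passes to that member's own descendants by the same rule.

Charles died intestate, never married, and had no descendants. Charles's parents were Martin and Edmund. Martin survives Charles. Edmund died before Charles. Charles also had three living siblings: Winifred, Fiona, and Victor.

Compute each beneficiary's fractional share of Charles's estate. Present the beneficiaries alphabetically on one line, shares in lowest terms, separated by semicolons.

Only one parent, Martin, survives, so Martin takes the entire estate. The siblings take nothing because a surviving parent has priority.

Martin 1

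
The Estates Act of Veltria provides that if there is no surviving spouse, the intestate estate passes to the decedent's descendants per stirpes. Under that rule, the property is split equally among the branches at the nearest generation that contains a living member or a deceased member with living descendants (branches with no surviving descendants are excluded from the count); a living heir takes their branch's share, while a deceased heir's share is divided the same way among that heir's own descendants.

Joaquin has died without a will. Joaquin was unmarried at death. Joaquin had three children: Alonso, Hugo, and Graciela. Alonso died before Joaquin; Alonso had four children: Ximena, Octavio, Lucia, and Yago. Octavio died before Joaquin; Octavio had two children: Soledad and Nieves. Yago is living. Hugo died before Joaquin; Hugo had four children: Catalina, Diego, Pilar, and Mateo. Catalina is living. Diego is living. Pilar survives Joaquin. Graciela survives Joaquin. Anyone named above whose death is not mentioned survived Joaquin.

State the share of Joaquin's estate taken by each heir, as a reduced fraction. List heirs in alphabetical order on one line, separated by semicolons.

Catalina 1/12; Diego 1/12; Graciela 1/3; Lucia 1/12; Mateo 1/12; Nieves 1/24; Pilar 1/12; Soledad 1/24; Ximena 1/12; Yago 1/12

There is no surviving spouse, so the entire estate passes to Joaquin's descendants per stirpes.
The estate is divided into 3 equal shares of 1/3 among Alonso, Hugo, Graciela.
Alonso predeceased; the 1/3 allotted to Alonso's branch passes to Alonso's issue by representation.
The 1/3 is divided into 4 equal shares of 1/12 among Ximena, Octavio, Lucia, Yago.
Ximena is living and takes 1/12.
Octavio predeceased; the 1/12 allotted to Octavio's branch passes to Octavio's issue by representation.
The 1/12 is divided into 2 equal shares of 1/24 among Soledad, Nieves.
Soledad is living and takes 1/24.
Nieves is living and takes 1/24.
Lucia is living and takes 1/12.
Yago is living and takes 1/12.
Hugo predeceased; the 1/3 allotted to Hugo's branch passes to Hugo's issue by representation.
The 1/3 is divided into 4 equal shares of 1/12 among Catalina, Diego, Pilar, Mateo.
Catalina is living and takes 1/12.
Diego is living and takes 1/12.
Pilar is living and takes 1/12.
Mateo is living and takes 1/12.
Graciela is living and takes 1/3.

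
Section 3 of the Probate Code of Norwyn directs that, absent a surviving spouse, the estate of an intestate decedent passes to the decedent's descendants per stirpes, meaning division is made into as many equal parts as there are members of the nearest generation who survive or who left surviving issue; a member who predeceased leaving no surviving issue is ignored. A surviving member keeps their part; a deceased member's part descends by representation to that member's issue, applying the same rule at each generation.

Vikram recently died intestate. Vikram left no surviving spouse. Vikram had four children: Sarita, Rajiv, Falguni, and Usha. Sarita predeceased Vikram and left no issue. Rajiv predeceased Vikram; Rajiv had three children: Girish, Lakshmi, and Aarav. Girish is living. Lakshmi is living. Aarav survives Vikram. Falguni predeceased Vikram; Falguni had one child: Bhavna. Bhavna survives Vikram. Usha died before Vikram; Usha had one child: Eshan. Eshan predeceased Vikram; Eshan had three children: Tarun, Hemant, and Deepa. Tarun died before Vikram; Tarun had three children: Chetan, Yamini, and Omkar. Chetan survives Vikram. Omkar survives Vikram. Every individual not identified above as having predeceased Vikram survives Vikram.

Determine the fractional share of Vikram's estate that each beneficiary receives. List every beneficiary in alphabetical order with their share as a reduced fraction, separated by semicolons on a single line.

Aarav 1/9; Bhavna 1/3; Chetan 1/27; Deepa 1/9; Girish 1/9; Hemant 1/9; Lakshmi 1/9; Omkar 1/27; Yamini 1/27

There is no surviving spouse, so the entire estate passes to Vikram's descendants per stirpes.
Sarita left no surviving issue, so that branch lapses and is disregarded.
The estate is divided into 3 equal shares of 1/3 among Rajiv, Falguni, Usha.
Rajiv predeceased; the 1/3 allotted to Rajiv's branch passes to Rajiv's issue by representation.
The 1/3 is divided into 3 equal shares of 1/9 among Girish, Lakshmi, Aarav.
Girish is living and takes 1/9.
Lakshmi is living and takes 1/9.
Aarav is living and takes 1/9.
Falguni predeceased; the 1/3 allotted to Falguni's branch passes to Falguni's issue by representation.
Bhavna is the sole taker at this level and receives the full 1/3.
Usha predeceased; the 1/3 allotted to Usha's branch passes to Usha's issue by representation.
Eshan's line is the sole branch at this level, so the full 1/3 passes to Eshan's issue by representation.
The 1/3 is divided into 3 equal shares of 1/9 among Tarun, Hemant, Deepa.
Tarun predeceased; the 1/9 allotted to Tarun's branch passes to Tarun's issue by representation.
The 1/9 is divided into 3 equal shares of 1/27 among Chetan, Yamini, Omkar.
Chetan is living and takes 1/27.
Yamini is living and takes 1/27.
Omkar is living and takes 1/27.
Hemant is living and takes 1/9.
Deepa is living and takes 1/9.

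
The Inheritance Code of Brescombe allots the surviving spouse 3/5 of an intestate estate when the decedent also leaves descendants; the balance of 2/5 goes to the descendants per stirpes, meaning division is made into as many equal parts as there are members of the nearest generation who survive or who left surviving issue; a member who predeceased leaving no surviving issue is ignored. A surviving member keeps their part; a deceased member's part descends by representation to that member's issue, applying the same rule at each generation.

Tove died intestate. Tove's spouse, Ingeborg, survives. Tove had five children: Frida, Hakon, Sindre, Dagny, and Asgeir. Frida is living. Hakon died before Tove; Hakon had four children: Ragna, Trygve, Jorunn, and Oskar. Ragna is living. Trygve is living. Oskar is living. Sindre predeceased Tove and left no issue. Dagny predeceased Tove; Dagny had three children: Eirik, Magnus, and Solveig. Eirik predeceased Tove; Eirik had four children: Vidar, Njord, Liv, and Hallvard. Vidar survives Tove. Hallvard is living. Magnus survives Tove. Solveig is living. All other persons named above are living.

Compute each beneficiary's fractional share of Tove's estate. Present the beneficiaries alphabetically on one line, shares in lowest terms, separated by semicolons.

Ingeborg, as surviving spouse, takes 3/5.
The remaining 2/5 passes to Tove's descendants per stirpes.
Sindre left no surviving issue, so that branch lapses and is disregarded.
The 2/5 is divided into 4 equal shares of 1/10 among Frida, Hakon, Dagny, Asgeir.
Frida is living and takes 1/10.
Hakon predeceased; the 1/10 allotted to Hakon's branch passes to Hakon's issue by representation.
The 1/10 is divided into 4 equal shares of 1/40 among Ragna, Trygve, Jorunn, Oskar.
Ragna is living and takes 1/40.
Trygve is living and takes 1/40.
Jorunn is living and takes 1/40.
Oskar is living and takes 1/40.
Dagny predeceased; the 1/10 allotted to Dagny's branch passes to Dagny's issue by representation.
The 1/10 is divided into 3 equal shares of 1/30 among Eirik, Magnus, Solveig.
Eirik predeceased; the 1/30 allotted to Eirik's branch passes to Eirik's issue by representation.
The 1/30 is divided into 4 equal shares of 1/120 among Vidar, Njord, Liv, Hallvard.
Vidar is living and takes 1/120.
Njord is living and takes 1/120.
Liv is living and takes 1/120.
Hallvard is living and takes 1/120.
Magnus is living and takes 1/30.
Solveig is living and takes 1/30.
Asgeir is living and takes 1/10.

Asgeir 1/10; Frida 1/10; Hallvard 1/120; Ingeborg 3/5; Jorunn 1/40; Liv 1/120; Magnus 1/30; Njord 1/120; Oskar 1/40; Ragna 1/40; Solveig 1/30; Trygve 1/40; Vidar 1/120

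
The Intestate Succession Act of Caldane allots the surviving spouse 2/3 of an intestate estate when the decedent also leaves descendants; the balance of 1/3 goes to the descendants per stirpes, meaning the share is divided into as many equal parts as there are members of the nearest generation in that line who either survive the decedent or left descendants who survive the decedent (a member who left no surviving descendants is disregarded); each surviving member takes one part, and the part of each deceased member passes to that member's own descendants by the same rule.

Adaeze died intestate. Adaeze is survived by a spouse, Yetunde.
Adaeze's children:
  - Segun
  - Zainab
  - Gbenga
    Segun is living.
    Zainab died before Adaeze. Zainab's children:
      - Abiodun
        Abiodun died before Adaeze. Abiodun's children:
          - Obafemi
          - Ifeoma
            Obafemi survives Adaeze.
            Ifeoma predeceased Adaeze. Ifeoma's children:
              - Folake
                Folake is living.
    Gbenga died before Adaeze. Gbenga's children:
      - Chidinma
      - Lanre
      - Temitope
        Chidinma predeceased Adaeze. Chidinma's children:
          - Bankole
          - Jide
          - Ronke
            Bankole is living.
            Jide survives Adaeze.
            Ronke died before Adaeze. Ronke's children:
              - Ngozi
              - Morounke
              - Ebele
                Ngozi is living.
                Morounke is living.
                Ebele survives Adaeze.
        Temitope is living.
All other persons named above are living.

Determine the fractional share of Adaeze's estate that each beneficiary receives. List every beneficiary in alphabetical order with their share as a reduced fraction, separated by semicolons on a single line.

Bankole 1/81; Ebele 1/243; Folake 1/18; Jide 1/81; Lanre 1/27; Morounke 1/243; Ngozi 1/243; Obafemi 1/18; Segun 1/9; Temitope 1/27; Yetunde 2/3

Yetunde, as surviving spouse, takes 2/3.
The remaining 1/3 passes to Adaeze's descendants per stirpes.
The 1/3 is divided into 3 equal shares of 1/9 among Segun, Zainab, Gbenga.
Segun is living and takes 1/9.
Zainab predeceased; the 1/9 allotted to Zainab's branch passes to Zainab's issue by representation.
Abiodun's line is the sole branch at this level, so the full 1/9 passes to Abiodun's issue by representation.
The 1/9 is divided into 2 equal shares of 1/18 among Obafemi, Ifeoma.
Obafemi is living and takes 1/18.
Ifeoma predeceased; the 1/18 allotted to Ifeoma's branch passes to Ifeoma's issue by representation.
Folake is the sole taker at this level and receives the full 1/18.
Gbenga predeceased; the 1/9 allotted to Gbenga's branch passes to Gbenga's issue by representation.
The 1/9 is divided into 3 equal shares of 1/27 among Chidinma, Lanre, Temitope.
Chidinma predeceased; the 1/27 allotted to Chidinma's branch passes to Chidinma's issue by representation.
The 1/27 is divided into 3 equal shares of 1/81 among Bankole, Jide, Ronke.
Bankole is living and takes 1/81.
Jide is living and takes 1/81.
Ronke predeceased; the 1/81 allotted to Ronke's branch passes to Ronke's issue by representation.
The 1/81 is divided into 3 equal shares of 1/243 among Ngozi, Morounke, Ebele.
Ngozi is living and takes 1/243.
Morounke is living and takes 1/243.
Ebele is living and takes 1/243.
Lanre is living and takes 1/27.
Temitope is living and takes 1/27.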